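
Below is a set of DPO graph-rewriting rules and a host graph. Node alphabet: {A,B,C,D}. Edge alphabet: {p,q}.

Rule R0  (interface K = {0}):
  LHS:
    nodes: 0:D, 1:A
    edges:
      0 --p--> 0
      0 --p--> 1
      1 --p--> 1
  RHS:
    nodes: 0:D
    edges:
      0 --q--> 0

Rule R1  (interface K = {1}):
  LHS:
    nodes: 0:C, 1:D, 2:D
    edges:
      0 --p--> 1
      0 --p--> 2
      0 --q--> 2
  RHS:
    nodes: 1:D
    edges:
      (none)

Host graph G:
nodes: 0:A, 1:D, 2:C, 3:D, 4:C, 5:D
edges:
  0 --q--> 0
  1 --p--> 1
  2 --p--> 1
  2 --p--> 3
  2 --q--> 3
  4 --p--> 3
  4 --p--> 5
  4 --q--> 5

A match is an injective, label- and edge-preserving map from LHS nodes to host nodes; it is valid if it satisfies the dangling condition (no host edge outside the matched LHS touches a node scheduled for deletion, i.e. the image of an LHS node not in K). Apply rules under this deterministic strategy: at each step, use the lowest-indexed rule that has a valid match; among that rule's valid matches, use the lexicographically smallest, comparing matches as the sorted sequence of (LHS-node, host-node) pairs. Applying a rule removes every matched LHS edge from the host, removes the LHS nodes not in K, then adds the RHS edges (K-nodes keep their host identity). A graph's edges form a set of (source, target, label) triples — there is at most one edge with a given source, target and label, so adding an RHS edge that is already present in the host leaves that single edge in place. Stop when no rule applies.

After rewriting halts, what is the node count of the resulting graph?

Answer: 2

Steps:
initial: |V|=6 |E|=8  E = 0-q->0 1-p->1 2-p->1 2-p->3 2-q->3 4-p->3 4-p->5 4-q->5
step 1: apply R1 at {0↦4, 1↦3, 2↦5}  → |V|=4 |E|=5  E = 0-q->0 1-p->1 2-p->1 2-p->3 2-q->3
step 2: apply R1 at {0↦2, 1↦1, 2↦3}  → |V|=2 |E|=2  E = 0-q->0 1-p->1
halt: no rule applies after step 2
NF nodes: {0:A, 1:D}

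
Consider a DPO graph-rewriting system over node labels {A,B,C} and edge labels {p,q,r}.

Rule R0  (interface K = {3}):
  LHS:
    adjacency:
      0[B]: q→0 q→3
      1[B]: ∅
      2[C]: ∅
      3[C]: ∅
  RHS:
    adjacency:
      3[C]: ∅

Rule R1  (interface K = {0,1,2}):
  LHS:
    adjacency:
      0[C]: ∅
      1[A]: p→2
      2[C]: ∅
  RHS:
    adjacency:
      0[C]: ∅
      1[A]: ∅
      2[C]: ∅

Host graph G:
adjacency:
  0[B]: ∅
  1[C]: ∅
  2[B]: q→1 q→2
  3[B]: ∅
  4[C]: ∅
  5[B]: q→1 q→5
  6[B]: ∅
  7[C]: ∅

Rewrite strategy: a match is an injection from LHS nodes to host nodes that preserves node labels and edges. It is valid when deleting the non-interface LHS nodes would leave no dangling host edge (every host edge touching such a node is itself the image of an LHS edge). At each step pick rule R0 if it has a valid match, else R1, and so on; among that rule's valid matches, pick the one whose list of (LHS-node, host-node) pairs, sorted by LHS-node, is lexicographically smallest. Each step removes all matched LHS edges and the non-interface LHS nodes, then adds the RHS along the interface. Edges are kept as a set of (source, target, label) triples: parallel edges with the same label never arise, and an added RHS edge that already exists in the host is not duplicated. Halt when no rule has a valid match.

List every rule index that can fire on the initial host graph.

Answer: [R0]

Rewrite trace:
R0: 12 valid matches — {0↦2, 1↦0, 2↦4, 3↦1}, {0↦2, 1↦0, 2↦7, 3↦1}, {0↦2, 1↦3, 2↦4, 3↦1} (+9 more)
R1: no valid match — LHS pattern not found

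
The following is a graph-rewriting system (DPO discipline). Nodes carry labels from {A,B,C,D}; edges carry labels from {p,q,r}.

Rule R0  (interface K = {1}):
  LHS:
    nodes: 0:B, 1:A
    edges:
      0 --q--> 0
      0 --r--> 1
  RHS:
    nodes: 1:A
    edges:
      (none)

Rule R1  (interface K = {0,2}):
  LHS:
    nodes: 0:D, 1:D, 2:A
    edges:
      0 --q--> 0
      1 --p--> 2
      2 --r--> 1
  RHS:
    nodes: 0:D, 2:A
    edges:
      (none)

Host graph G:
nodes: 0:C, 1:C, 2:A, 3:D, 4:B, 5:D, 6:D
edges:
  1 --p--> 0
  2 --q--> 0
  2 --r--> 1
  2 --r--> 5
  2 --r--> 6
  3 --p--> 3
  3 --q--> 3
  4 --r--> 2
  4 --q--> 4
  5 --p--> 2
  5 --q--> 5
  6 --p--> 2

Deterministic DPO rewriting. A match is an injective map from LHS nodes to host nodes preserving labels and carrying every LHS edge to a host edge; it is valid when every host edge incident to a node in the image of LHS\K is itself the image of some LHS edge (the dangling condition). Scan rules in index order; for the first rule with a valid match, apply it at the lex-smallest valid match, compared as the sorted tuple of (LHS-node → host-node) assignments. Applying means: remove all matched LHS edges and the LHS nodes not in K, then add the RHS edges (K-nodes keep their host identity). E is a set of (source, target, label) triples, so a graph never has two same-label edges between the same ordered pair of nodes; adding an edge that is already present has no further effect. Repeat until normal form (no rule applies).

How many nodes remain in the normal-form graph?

[0] host  ⇒  7 nodes, 12 edges  {1-p->0 2-q->0 2-r->1 2-r->5 2-r->6 3-p->3 3-q->3 4-r->2 4-q->4 5-p->2 5-q->5 6-p->2}
[1] R0 @ {0↦4, 1↦2}  ⇒  6 nodes, 10 edges  {1-p->0 2-q->0 2-r->1 2-r->5 2-r->6 3-p->3 3-q->3 5-p->2 5-q->5 6-p->2}
[2] R1 @ {0↦3, 1↦6, 2↦2}  ⇒  5 nodes, 7 edges  {1-p->0 2-q->0 2-r->1 2-r->5 3-p->3 5-p->2 5-q->5}
halt: no rule applies after step 2
NF nodes: {0:C, 1:C, 2:A, 3:D, 5:D}

Answer: 5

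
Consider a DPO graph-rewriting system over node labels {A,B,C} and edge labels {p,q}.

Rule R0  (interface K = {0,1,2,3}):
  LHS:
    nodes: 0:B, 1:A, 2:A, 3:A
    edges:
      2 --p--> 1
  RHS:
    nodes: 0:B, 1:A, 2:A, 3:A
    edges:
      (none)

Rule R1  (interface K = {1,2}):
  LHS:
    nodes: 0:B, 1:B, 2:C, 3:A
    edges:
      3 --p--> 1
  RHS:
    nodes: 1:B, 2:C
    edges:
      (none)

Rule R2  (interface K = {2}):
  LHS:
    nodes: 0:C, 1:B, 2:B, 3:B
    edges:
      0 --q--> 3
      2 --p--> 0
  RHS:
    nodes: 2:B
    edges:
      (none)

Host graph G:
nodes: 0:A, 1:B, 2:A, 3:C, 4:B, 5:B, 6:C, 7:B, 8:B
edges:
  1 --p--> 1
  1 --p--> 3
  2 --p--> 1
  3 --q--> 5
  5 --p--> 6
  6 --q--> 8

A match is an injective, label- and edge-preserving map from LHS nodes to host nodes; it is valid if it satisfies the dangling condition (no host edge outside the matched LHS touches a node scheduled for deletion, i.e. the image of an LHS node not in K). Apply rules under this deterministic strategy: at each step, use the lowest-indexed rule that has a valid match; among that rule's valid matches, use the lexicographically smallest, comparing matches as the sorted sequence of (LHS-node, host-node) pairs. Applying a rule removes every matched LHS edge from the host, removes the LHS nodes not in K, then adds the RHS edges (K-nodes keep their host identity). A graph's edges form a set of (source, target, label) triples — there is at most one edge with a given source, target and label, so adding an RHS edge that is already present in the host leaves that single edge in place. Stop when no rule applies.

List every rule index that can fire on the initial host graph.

R0: no valid match — LHS pattern not found
R1: 4 valid matches — {0↦4, 1↦1, 2↦3, 3↦2}, {0↦4, 1↦1, 2↦6, 3↦2}, {0↦7, 1↦1, 2↦3, 3↦2} (+1 more)
R2: 2 valid matches — {0↦6, 1↦4, 2↦5, 3↦8}, {0↦6, 1↦7, 2↦5, 3↦8}

Answer: [R1,R2]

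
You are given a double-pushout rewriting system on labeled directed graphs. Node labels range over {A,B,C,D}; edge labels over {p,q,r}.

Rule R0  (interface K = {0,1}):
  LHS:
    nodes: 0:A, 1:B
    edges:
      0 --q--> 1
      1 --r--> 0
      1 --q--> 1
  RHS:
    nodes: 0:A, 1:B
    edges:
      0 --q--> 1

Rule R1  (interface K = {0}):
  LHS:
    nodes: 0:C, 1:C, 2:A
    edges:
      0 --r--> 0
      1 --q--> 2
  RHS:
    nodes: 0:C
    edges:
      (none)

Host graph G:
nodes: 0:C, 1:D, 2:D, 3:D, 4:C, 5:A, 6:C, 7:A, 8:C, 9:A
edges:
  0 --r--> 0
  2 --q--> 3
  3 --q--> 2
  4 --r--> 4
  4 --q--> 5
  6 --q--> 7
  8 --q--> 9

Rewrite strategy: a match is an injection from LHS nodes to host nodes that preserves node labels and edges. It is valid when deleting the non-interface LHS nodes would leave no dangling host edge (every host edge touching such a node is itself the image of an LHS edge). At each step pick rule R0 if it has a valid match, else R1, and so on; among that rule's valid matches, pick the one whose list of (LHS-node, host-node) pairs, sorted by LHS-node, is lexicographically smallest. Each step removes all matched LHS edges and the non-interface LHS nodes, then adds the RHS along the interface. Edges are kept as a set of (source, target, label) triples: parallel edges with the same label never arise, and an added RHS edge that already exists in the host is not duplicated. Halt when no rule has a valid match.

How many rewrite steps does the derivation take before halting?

start.  V:10 E:7  edges: 0-r->0 2-q->3 3-q->2 4-r->4 4-q->5 6-q->7 8-q->9
1. fire R1 via {0↦0, 1↦6, 2↦7}  →  V:8 E:5  edges: 2-q->3 3-q->2 4-r->4 4-q->5 8-q->9
2. fire R1 via {0↦4, 1↦8, 2↦9}  →  V:6 E:3  edges: 2-q->3 3-q->2 4-q->5
halt: no rule applies after step 2

Answer: 2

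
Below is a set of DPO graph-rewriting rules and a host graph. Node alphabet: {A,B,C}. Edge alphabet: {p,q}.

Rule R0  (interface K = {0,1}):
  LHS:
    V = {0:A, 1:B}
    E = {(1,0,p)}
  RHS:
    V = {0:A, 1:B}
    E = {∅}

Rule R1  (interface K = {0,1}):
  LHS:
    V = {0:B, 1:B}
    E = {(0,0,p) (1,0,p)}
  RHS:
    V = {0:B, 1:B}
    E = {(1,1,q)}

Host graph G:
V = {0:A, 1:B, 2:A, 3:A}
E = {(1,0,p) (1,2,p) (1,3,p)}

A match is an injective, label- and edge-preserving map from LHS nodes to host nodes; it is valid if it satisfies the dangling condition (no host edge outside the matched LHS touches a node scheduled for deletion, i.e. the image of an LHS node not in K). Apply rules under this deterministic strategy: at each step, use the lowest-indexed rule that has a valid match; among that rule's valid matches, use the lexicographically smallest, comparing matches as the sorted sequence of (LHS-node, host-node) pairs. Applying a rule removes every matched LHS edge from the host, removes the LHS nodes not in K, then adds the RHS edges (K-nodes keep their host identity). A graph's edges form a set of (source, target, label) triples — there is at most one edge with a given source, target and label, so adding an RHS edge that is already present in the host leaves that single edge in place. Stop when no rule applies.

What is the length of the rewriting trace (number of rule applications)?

Answer: 3

Rewrite trace:
start.  V:4 E:3  edges: 1-p->0 1-p->2 1-p->3
1. fire R0 via {0↦0, 1↦1}  →  V:4 E:2  edges: 1-p->2 1-p->3
2. fire R0 via {0↦2, 1↦1}  →  V:4 E:1  edges: 1-p->3
3. fire R0 via {0↦3, 1↦1}  →  V:4 E:0  edges: ∅
normal form: no rule applies after step 3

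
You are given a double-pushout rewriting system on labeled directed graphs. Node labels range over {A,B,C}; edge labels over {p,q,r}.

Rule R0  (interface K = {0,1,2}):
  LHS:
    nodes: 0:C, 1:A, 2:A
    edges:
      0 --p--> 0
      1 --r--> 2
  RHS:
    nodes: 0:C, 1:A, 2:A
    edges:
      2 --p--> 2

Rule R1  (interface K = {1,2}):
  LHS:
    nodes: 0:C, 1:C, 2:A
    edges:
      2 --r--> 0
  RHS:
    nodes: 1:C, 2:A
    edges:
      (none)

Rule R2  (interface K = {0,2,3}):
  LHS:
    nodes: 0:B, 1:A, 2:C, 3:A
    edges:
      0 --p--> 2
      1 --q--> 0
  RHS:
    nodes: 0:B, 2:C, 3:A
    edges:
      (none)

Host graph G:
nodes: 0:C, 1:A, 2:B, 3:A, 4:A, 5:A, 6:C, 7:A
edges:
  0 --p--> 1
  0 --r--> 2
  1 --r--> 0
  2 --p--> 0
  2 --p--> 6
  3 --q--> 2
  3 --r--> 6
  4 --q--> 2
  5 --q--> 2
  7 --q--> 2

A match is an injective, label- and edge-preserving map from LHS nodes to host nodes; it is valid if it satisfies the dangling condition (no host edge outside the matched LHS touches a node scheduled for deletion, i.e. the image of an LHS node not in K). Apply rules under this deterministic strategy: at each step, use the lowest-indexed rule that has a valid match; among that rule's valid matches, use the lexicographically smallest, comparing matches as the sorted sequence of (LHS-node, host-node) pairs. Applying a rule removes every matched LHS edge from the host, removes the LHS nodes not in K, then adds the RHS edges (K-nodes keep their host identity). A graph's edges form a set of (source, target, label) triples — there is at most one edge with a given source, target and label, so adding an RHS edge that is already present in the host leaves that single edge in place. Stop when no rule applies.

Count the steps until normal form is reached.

Answer: 3

Steps:
[0] host  ⇒  8 nodes, 10 edges  {0-p->1 0-r->2 1-r->0 2-p->0 2-p->6 3-q->2 3-r->6 4-q->2 5-q->2 7-q->2}
[1] R2 @ {0↦2, 1↦4, 2↦0, 3↦1}  ⇒  7 nodes, 8 edges  {0-p->1 0-r->2 1-r->0 2-p->6 3-q->2 3-r->6 5-q->2 7-q->2}
[2] R2 @ {0↦2, 1↦5, 2↦6, 3↦1}  ⇒  6 nodes, 6 edges  {0-p->1 0-r->2 1-r->0 3-q->2 3-r->6 7-q->2}
[3] R1 @ {0↦6, 1↦0, 2↦3}  ⇒  5 nodes, 5 edges  {0-p->1 0-r->2 1-r->0 3-q->2 7-q->2}
normal form: no rule applies after step 3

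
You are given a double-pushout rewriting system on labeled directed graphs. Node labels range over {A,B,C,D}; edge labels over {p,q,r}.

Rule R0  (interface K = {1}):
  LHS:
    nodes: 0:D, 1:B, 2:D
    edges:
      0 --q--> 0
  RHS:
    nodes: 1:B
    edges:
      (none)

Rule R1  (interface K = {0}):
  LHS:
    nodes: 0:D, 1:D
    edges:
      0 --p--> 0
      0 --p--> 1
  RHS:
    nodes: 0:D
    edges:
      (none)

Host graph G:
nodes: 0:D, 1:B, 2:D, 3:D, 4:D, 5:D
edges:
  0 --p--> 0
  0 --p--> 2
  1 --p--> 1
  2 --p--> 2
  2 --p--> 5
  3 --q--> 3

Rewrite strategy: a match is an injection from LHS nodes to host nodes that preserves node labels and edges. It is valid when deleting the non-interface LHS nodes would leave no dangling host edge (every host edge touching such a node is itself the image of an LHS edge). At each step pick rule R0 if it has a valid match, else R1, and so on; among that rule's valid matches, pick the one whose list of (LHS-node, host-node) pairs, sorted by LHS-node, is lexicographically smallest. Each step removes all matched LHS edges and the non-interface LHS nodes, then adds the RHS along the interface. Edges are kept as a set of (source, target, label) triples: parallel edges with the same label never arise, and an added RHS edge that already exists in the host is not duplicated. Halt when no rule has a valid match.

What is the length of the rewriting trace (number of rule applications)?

start.  V:6 E:6  edges: 0-p->0 0-p->2 1-p->1 2-p->2 2-p->5 3-q->3
1. fire R0 via {0↦3, 1↦1, 2↦4}  →  V:4 E:5  edges: 0-p->0 0-p->2 1-p->1 2-p->2 2-p->5
2. fire R1 via {0↦2, 1↦5}  →  V:3 E:3  edges: 0-p->0 0-p->2 1-p->1
3. fire R1 via {0↦0, 1↦2}  →  V:2 E:1  edges: 1-p->1
normal form: no rule applies after step 3

Answer: 3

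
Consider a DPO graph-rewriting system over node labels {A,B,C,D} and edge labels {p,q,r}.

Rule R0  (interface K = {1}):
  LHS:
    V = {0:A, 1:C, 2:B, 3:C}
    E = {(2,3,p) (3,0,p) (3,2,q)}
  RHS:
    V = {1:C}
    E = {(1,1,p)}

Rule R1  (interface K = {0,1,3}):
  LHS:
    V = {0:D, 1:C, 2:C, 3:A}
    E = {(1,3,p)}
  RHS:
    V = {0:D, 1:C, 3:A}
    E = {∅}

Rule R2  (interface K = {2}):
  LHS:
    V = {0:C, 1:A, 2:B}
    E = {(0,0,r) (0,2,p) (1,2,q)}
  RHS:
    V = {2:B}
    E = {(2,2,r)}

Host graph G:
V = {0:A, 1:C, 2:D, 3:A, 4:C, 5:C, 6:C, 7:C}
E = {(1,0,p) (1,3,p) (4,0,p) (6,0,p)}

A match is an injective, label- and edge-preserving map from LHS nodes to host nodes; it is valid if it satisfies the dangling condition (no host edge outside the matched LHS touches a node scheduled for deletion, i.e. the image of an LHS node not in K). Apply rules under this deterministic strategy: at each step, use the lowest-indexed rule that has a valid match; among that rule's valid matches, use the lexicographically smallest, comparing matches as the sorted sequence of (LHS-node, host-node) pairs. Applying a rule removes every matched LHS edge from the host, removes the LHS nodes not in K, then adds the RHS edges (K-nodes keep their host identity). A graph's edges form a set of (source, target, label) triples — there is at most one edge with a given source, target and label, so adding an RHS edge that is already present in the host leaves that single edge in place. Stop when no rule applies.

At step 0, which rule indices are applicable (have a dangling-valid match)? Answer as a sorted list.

R0: no valid match — LHS pattern not found
R1: 8 valid matches — {0↦2, 1↦1, 2↦5, 3↦0}, {0↦2, 1↦1, 2↦5, 3↦3}, {0↦2, 1↦1, 2↦7, 3↦0} (+5 more)
R2: no valid match — LHS pattern not found

Answer: [R1]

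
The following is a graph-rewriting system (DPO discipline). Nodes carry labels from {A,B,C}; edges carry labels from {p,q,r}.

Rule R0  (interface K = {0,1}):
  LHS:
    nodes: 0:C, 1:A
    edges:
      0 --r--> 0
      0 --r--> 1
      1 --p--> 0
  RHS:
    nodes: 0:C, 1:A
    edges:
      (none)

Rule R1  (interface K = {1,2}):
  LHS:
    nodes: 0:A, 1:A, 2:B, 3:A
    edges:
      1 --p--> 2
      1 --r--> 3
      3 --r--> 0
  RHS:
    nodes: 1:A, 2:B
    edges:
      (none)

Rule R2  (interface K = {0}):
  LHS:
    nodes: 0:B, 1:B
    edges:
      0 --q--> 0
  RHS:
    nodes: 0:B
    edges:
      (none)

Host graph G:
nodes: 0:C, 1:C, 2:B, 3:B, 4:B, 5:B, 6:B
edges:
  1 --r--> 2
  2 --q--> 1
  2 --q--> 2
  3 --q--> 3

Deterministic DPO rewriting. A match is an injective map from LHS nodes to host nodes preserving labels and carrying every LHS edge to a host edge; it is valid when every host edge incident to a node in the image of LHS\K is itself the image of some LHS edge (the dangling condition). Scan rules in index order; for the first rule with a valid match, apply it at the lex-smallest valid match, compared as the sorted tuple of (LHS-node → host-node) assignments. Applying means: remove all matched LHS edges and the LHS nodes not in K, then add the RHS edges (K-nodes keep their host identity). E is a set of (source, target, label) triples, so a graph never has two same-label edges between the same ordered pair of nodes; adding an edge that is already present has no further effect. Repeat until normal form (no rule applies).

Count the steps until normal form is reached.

[0] host  ⇒  7 nodes, 4 edges  {1-r->2 2-q->1 2-q->2 3-q->3}
[1] R2 @ {0↦2, 1↦4}  ⇒  6 nodes, 3 edges  {1-r->2 2-q->1 3-q->3}
[2] R2 @ {0↦3, 1↦5}  ⇒  5 nodes, 2 edges  {1-r->2 2-q->1}
final graph: no rule applies after step 2

Answer: 2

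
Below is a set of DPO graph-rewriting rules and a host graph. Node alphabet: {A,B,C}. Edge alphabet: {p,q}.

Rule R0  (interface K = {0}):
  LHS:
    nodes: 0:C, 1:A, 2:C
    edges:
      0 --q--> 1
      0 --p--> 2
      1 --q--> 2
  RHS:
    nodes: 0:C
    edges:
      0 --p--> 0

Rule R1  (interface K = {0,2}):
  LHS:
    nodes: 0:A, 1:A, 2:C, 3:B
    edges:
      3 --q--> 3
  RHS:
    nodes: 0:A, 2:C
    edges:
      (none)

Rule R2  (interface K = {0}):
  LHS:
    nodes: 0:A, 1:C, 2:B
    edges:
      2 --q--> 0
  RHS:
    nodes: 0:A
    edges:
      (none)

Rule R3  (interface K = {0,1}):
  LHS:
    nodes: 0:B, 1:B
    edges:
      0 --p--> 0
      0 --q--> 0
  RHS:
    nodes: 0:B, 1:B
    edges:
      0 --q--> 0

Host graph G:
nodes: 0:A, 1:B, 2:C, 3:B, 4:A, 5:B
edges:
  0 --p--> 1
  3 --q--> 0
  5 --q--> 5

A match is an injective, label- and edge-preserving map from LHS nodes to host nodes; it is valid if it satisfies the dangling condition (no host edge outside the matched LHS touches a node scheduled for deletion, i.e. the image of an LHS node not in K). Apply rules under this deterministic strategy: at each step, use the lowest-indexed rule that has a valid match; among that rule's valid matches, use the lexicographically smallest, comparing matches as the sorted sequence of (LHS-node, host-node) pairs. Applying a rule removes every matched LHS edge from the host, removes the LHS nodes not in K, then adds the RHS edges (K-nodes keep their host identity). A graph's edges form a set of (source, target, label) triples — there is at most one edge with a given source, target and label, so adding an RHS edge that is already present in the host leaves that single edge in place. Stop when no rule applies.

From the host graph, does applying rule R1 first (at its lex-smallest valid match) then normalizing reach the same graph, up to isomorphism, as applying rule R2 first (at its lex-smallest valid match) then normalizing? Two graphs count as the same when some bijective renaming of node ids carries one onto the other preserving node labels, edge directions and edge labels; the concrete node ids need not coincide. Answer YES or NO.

branch R1-first: apply at {0↦0, 1↦4, 2↦2, 3↦5} → |E|=2, then 1 more step(s) → NF |V|=2 |E|=1 V={0:A, 1:B} E=0-p->1
branch R2-first: apply at {0↦0, 1↦2, 2↦3} → |E|=2, then 0 more step(s) → NF |V|=4 |E|=2 V={0:A, 1:B, 4:A, 5:B} E=0-p->1 5-q->5
graphs not isomorphic

Answer: NO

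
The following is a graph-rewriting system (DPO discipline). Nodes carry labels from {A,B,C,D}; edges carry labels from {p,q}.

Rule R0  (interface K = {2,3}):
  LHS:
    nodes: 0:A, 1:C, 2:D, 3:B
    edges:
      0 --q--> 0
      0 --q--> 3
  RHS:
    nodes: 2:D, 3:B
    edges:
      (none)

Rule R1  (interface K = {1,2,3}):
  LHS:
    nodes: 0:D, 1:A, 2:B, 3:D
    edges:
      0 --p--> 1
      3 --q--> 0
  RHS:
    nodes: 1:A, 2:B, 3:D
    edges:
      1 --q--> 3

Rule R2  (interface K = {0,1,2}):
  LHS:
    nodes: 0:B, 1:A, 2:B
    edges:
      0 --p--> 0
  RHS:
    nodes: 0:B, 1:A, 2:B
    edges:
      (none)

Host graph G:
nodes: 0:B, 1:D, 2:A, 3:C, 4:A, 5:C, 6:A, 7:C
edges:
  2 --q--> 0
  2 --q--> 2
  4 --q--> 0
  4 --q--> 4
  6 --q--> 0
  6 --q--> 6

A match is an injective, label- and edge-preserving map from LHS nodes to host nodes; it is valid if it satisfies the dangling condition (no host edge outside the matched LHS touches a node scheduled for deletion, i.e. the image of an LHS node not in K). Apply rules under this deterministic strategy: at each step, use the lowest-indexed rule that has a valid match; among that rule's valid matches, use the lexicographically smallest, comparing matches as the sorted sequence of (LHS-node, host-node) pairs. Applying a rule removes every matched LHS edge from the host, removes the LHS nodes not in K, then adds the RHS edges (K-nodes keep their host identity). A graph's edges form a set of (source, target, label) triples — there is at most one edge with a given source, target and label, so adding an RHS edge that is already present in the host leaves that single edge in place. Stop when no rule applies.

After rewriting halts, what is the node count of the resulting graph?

start.  V:8 E:6  edges: 2-q->0 2-q->2 4-q->0 4-q->4 6-q->0 6-q->6
1. fire R0 via {0↦2, 1↦3, 2↦1, 3↦0}  →  V:6 E:4  edges: 4-q->0 4-q->4 6-q->0 6-q->6
2. fire R0 via {0↦4, 1↦5, 2↦1, 3↦0}  →  V:4 E:2  edges: 6-q->0 6-q->6
3. fire R0 via {0↦6, 1↦7, 2↦1, 3↦0}  →  V:2 E:0  edges: ∅
halt: no rule applies after step 3
NF nodes: {0:B, 1:D}

Answer: 2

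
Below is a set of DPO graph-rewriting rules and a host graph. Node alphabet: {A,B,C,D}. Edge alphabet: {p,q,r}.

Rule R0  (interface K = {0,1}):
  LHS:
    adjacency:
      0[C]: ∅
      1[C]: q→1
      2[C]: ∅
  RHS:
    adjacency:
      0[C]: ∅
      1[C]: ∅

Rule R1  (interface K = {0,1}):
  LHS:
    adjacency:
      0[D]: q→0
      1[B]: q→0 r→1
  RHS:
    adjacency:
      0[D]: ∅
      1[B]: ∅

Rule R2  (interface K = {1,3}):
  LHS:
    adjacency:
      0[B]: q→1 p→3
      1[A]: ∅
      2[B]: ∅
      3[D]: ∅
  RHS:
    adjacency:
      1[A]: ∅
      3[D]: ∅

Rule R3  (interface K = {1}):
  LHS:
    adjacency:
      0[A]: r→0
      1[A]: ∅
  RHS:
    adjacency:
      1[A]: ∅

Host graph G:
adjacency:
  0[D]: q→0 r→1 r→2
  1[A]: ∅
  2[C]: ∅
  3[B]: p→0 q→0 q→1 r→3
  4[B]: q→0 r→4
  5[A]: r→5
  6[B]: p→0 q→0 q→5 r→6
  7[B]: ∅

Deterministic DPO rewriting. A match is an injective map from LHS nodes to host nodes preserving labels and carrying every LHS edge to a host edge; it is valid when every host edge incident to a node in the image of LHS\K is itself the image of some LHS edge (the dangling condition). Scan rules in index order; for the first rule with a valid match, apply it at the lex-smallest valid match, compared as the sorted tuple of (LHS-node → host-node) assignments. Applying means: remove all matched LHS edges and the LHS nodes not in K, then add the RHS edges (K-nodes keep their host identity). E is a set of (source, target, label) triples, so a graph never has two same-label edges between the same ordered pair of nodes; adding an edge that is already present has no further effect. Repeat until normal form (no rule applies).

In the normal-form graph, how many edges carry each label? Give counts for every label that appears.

initial: |V|=8 |E|=14  E = 0-q->0 0-r->1 0-r->2 3-p->0 3-q->0 3-q->1 3-r->3 4-q->0 4-r->4 5-r->5 6-p->0 6-q->0 6-q->5 6-r->6
step 1: apply R1 at {0↦0, 1↦3}  → |V|=8 |E|=11  E = 0-r->1 0-r->2 3-p->0 3-q->1 4-q->0 4-r->4 5-r->5 6-p->0 6-q->0 6-q->5 6-r->6
step 2: apply R2 at {0↦3, 1↦1, 2↦7, 3↦0}  → |V|=6 |E|=9  E = 0-r->1 0-r->2 4-q->0 4-r->4 5-r->5 6-p->0 6-q->0 6-q->5 6-r->6
halt: no rule applies after step 2
NF edges: [(0, 1, 'r'), (0, 2, 'r'), (4, 0, 'q'), (4, 4, 'r'), (5, 5, 'r'), (6, 0, 'p'), (6, 0, 'q'), (6, 5, 'q'), (6, 6, 'r')]

Answer: p:1 q:3 r:5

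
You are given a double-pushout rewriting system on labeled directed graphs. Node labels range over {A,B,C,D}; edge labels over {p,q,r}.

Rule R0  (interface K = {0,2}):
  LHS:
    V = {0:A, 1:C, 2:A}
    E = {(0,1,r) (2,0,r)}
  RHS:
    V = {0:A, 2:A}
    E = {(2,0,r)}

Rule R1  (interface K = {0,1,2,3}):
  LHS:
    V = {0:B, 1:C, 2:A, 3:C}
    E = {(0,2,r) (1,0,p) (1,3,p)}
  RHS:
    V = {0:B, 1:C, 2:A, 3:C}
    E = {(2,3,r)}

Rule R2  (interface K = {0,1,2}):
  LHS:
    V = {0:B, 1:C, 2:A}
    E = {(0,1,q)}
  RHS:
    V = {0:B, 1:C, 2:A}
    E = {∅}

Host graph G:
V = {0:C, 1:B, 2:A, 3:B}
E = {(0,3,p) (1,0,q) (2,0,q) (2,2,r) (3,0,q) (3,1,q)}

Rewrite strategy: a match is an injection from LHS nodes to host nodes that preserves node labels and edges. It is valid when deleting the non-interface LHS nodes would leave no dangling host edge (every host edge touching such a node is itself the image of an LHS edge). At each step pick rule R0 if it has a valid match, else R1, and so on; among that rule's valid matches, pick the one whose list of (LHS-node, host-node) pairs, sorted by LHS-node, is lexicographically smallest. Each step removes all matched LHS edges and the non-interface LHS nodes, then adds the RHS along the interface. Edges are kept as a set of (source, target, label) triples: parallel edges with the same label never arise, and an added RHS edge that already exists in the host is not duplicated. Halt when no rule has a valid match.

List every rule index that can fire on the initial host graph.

Answer: [R2]

Derivation:
R0: no valid match — LHS pattern not found
R1: no valid match — LHS pattern not found
R2: 2 valid matches — {0↦1, 1↦0, 2↦2}, {0↦3, 1↦0, 2↦2}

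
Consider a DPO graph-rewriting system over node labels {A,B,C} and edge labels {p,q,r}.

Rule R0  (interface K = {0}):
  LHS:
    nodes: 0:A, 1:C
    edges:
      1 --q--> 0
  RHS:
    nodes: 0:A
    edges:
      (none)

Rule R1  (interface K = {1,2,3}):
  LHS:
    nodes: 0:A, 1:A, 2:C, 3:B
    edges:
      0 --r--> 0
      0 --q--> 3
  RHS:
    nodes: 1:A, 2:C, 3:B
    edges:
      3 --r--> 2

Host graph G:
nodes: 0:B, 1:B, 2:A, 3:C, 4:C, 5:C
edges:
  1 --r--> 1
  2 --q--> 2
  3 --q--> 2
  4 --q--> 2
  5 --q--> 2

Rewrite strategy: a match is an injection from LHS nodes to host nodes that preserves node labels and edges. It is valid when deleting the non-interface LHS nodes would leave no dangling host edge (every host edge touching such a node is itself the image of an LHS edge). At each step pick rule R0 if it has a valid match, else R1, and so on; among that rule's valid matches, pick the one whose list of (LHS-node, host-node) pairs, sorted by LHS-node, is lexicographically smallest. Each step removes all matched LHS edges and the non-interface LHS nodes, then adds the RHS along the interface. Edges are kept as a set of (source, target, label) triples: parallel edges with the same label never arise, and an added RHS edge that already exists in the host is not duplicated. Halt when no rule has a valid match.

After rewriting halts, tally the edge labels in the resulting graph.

initial: |V|=6 |E|=5  E = 1-r->1 2-q->2 3-q->2 4-q->2 5-q->2
step 1: apply R0 at {0↦2, 1↦3}  → |V|=5 |E|=4  E = 1-r->1 2-q->2 4-q->2 5-q->2
step 2: apply R0 at {0↦2, 1↦4}  → |V|=4 |E|=3  E = 1-r->1 2-q->2 5-q->2
step 3: apply R0 at {0↦2, 1↦5}  → |V|=3 |E|=2  E = 1-r->1 2-q->2
normal form: no rule applies after step 3
NF edges: [(1, 1, 'r'), (2, 2, 'q')]

Answer: q:1 r:1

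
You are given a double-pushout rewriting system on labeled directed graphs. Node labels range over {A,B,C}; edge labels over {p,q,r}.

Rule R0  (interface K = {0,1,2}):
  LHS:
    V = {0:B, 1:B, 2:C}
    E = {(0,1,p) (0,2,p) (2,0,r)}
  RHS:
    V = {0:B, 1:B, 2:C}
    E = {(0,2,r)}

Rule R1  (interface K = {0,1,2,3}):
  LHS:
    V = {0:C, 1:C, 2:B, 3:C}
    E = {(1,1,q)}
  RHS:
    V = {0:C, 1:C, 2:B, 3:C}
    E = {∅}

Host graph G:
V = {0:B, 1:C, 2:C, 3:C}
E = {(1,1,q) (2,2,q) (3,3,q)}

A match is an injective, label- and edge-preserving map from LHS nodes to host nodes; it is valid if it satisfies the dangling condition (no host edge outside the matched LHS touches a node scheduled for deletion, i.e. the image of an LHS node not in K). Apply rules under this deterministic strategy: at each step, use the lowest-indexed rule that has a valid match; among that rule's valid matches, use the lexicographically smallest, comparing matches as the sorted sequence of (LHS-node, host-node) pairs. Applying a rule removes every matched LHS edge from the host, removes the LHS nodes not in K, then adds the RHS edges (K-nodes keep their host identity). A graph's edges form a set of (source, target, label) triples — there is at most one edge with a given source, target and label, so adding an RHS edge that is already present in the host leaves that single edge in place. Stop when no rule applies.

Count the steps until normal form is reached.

Answer: 3

Rewrite trace:
[0] host  ⇒  4 nodes, 3 edges  {1-q->1 2-q->2 3-q->3}
[1] R1 @ {0↦1, 1↦2, 2↦0, 3↦3}  ⇒  4 nodes, 2 edges  {1-q->1 3-q->3}
[2] R1 @ {0↦1, 1↦3, 2↦0, 3↦2}  ⇒  4 nodes, 1 edges  {1-q->1}
[3] R1 @ {0↦2, 1↦1, 2↦0, 3↦3}  ⇒  4 nodes, 0 edges  {∅}
halt: no rule applies after step 3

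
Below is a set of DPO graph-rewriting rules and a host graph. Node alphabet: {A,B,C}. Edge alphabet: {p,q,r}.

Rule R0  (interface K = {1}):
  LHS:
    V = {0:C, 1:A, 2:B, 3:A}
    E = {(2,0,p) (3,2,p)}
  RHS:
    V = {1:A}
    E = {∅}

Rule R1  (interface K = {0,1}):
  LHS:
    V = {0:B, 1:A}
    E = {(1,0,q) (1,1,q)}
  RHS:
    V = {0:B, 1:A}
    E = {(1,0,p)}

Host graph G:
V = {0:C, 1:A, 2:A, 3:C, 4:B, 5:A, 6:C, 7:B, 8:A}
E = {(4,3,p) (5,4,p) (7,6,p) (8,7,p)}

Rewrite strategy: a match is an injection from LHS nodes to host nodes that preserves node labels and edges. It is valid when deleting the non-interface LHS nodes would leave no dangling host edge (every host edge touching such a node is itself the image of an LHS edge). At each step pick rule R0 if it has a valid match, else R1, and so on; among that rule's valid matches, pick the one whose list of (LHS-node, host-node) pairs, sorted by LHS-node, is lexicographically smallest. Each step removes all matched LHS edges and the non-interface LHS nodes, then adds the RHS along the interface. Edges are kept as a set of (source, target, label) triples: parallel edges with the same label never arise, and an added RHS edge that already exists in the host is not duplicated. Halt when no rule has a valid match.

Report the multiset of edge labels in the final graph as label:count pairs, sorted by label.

Answer: (no edges)

Rewrite trace:
[0] host  ⇒  9 nodes, 4 edges  {4-p->3 5-p->4 7-p->6 8-p->7}
[1] R0 @ {0↦3, 1↦1, 2↦4, 3↦5}  ⇒  6 nodes, 2 edges  {7-p->6 8-p->7}
[2] R0 @ {0↦6, 1↦1, 2↦7, 3↦8}  ⇒  3 nodes, 0 edges  {∅}
final graph: no rule applies after step 2
NF edges: []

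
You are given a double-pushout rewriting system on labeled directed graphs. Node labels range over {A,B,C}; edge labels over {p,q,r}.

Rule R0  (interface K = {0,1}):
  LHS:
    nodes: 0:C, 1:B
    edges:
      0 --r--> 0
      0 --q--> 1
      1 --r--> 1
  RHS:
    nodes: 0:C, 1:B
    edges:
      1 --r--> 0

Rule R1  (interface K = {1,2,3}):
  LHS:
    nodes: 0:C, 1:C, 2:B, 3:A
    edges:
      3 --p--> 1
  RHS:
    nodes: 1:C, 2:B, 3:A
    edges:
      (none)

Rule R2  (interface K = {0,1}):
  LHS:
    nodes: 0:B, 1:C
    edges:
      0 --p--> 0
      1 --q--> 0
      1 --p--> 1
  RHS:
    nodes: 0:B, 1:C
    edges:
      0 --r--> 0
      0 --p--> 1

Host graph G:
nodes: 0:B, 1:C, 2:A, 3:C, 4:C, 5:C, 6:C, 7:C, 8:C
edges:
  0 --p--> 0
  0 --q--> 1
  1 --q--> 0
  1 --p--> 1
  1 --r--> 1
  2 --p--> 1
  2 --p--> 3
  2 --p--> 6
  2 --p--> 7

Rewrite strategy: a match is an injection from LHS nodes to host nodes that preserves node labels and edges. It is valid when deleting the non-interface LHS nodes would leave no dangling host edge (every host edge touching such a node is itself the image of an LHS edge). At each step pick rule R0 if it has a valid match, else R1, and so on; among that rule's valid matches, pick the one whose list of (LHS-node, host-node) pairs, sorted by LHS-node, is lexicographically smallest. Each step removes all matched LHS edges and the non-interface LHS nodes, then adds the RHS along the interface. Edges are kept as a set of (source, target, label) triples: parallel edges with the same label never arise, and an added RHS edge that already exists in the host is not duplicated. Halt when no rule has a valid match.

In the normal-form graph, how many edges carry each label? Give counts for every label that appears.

Answer: p:1 q:1 r:2

Rewrite trace:
start.  V:9 E:9  edges: 0-p->0 0-q->1 1-q->0 1-p->1 1-r->1 2-p->1 2-p->3 2-p->6 2-p->7
1. fire R1 via {0↦4, 1↦1, 2↦0, 3↦2}  →  V:8 E:8  edges: 0-p->0 0-q->1 1-q->0 1-p->1 1-r->1 2-p->3 2-p->6 2-p->7
2. fire R1 via {0↦5, 1↦3, 2↦0, 3↦2}  →  V:7 E:7  edges: 0-p->0 0-q->1 1-q->0 1-p->1 1-r->1 2-p->6 2-p->7
3. fire R1 via {0↦3, 1↦6, 2↦0, 3↦2}  →  V:6 E:6  edges: 0-p->0 0-q->1 1-q->0 1-p->1 1-r->1 2-p->7
4. fire R1 via {0↦6, 1↦7, 2↦0, 3↦2}  →  V:5 E:5  edges: 0-p->0 0-q->1 1-q->0 1-p->1 1-r->1
5. fire R2 via {0↦0, 1↦1}  →  V:5 E:4  edges: 0-r->0 0-p->1 0-q->1 1-r->1
final graph: no rule applies after step 5
NF edges: [(0, 0, 'r'), (0, 1, 'p'), (0, 1, 'q'), (1, 1, 'r')]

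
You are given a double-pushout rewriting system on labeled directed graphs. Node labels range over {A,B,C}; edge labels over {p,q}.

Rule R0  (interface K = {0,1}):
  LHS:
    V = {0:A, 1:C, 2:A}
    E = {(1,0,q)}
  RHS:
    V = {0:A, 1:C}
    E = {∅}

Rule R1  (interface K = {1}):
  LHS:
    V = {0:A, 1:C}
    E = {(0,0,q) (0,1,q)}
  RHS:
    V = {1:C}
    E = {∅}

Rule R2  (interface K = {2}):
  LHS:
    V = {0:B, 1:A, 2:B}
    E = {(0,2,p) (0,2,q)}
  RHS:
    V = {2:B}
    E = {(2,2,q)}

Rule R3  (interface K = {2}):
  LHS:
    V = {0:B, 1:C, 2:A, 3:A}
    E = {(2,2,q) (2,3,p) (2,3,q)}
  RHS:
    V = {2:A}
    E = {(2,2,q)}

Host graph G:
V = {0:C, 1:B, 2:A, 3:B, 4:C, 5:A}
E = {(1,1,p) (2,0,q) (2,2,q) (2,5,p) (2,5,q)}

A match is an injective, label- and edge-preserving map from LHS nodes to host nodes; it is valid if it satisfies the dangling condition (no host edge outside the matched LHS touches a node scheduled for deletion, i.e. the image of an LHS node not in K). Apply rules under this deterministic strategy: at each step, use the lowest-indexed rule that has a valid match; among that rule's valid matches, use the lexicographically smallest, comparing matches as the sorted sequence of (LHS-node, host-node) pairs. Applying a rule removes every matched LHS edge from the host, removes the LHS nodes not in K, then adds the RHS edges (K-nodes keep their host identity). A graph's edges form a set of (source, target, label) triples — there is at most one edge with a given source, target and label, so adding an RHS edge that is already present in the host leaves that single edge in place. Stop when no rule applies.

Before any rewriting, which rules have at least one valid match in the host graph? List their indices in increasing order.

Answer: [R3]

Derivation:
R0: no valid match — LHS pattern not found
R1: no valid match — 1 raw match, all fail dangling condition
R2: no valid match — LHS pattern not found
R3: 1 valid match — {0↦3, 1↦4, 2↦2, 3↦5}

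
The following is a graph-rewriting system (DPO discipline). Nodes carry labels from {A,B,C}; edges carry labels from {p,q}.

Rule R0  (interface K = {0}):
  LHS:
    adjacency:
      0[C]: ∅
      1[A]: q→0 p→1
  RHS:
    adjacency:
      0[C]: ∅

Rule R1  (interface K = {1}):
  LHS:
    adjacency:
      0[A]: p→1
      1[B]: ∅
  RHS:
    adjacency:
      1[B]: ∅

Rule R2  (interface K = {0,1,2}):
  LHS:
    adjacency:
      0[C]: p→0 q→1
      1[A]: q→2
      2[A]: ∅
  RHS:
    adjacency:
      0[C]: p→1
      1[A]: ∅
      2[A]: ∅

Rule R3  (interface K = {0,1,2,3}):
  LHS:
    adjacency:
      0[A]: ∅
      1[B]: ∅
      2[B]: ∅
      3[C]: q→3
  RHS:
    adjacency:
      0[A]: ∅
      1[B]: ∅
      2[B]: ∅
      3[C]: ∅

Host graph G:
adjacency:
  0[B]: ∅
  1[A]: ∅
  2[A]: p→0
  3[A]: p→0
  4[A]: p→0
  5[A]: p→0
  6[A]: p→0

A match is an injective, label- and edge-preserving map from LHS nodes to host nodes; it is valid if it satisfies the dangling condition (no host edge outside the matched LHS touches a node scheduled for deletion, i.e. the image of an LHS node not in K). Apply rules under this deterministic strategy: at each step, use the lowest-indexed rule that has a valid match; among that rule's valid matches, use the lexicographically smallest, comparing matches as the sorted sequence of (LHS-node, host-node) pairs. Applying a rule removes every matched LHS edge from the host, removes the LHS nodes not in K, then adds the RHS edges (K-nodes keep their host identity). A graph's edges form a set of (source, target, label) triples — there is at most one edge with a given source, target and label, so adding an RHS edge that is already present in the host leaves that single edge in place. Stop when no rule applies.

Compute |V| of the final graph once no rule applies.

Answer: 2

Derivation:
start.  V:7 E:5  edges: 2-p->0 3-p->0 4-p->0 5-p->0 6-p->0
1. fire R1 via {0↦2, 1↦0}  →  V:6 E:4  edges: 3-p->0 4-p->0 5-p->0 6-p->0
2. fire R1 via {0↦3, 1↦0}  →  V:5 E:3  edges: 4-p->0 5-p->0 6-p->0
3. fire R1 via {0↦4, 1↦0}  →  V:4 E:2  edges: 5-p->0 6-p->0
4. fire R1 via {0↦5, 1↦0}  →  V:3 E:1  edges: 6-p->0
5. fire R1 via {0↦6, 1↦0}  →  V:2 E:0  edges: ∅
halt: no rule applies after step 5
NF nodes: {0:B, 1:A}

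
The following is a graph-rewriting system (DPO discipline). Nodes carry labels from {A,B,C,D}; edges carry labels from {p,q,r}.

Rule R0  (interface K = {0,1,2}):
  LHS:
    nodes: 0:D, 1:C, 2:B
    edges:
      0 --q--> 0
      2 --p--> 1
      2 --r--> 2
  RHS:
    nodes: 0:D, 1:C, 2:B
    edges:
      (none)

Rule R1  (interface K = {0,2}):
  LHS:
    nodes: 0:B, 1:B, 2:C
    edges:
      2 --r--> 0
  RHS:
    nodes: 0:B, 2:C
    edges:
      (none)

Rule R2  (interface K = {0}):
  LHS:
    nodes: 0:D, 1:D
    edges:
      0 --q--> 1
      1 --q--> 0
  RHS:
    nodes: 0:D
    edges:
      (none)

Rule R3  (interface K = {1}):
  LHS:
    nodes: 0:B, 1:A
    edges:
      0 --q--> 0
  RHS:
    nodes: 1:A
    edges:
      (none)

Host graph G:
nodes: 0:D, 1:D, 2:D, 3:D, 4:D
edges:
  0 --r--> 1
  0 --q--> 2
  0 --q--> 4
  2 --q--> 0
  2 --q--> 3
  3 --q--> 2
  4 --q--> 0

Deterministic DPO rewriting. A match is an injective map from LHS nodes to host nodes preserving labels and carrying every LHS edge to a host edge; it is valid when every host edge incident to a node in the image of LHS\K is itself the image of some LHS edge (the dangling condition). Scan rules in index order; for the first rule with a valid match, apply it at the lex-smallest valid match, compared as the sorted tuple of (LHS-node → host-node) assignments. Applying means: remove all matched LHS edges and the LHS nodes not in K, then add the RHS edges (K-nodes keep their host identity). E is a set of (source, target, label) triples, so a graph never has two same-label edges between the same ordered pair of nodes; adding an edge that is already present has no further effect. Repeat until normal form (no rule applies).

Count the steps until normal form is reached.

Answer: 3

Rewrite trace:
initial: |V|=5 |E|=7  E = 0-r->1 0-q->2 0-q->4 2-q->0 2-q->3 3-q->2 4-q->0
step 1: apply R2 at {0↦0, 1↦4}  → |V|=4 |E|=5  E = 0-r->1 0-q->2 2-q->0 2-q->3 3-q->2
step 2: apply R2 at {0↦2, 1↦3}  → |V|=3 |E|=3  E = 0-r->1 0-q->2 2-q->0
step 3: apply R2 at {0↦0, 1↦2}  → |V|=2 |E|=1  E = 0-r->1
normal form: no rule applies after step 3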